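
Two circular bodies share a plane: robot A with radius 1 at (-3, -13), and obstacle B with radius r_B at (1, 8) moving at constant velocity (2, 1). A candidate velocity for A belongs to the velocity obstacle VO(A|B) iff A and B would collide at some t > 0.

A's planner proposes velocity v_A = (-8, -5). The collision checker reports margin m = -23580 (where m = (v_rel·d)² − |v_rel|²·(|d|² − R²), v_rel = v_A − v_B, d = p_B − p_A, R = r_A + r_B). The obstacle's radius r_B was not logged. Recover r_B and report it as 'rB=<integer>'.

m = -23580
d = (4, 21);  v_rel = (-10, -6),  |v_rel|² = 136
v_rel×d = (-10)·(21) − (-6)·(4) = -186
since m = R²·136 − (-186)²:  R² = (34596 + -23580) / 136 = 81
R = √81 = 9  ⇒  r_B = 9 − 1 = 8

rB=8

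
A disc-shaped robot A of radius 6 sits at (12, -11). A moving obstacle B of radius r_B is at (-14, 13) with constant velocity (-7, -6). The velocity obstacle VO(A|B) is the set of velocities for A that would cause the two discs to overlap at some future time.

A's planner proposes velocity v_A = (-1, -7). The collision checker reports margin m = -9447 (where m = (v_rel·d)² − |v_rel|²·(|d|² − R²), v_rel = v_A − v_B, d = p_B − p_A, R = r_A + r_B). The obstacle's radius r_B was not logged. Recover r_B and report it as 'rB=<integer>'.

m = -9447
d = (-26, 24);  v_rel = (6, -1),  |v_rel|² = 37
v_rel×d = (6)·(24) − (-1)·(-26) = 118
since m = R²·37 − 118²:  R² = (13924 + -9447) / 37 = 121
R = √121 = 11  ⇒  r_B = 11 − 6 = 5

rB=5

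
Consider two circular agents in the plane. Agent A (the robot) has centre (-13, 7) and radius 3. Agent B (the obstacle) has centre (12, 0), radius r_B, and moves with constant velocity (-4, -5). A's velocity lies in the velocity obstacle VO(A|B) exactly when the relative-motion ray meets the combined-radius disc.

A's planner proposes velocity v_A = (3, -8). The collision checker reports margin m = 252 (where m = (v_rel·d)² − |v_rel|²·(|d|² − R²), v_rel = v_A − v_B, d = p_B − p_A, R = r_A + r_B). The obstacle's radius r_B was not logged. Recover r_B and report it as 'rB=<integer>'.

m = 252
d = (25, -7);  v_rel = (7, -3),  |v_rel|² = 58
v_rel×d = (7)·(-7) − (-3)·(25) = 26
since m = R²·58 − 26²:  R² = (676 + 252) / 58 = 16
R = √16 = 4  ⇒  r_B = 4 − 3 = 1

rB=1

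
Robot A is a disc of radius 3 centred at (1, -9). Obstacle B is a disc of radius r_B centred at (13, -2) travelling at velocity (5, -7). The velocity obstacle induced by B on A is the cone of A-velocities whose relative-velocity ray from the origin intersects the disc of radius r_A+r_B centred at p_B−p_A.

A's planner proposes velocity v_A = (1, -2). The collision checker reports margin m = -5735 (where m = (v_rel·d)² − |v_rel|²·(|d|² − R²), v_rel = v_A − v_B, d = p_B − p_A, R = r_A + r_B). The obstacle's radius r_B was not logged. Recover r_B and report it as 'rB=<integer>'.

m = -5735
d = (12, 7);  v_rel = (-4, 5),  |v_rel|² = 41
v_rel×d = (-4)·(7) − (5)·(12) = -88
since m = R²·41 − (-88)²:  R² = (7744 + -5735) / 41 = 49
R = √49 = 7  ⇒  r_B = 7 − 3 = 4

rB=4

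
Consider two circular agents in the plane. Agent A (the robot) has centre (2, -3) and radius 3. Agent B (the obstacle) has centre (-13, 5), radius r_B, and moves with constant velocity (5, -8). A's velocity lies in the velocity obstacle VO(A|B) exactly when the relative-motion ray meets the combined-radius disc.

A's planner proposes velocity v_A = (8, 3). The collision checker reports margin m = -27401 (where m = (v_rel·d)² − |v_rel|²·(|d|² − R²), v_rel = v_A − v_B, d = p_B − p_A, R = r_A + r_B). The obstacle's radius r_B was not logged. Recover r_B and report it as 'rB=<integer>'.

m = -27401
d = (-15, 8);  v_rel = (3, 11),  |v_rel|² = 130
v_rel×d = (3)·(8) − (11)·(-15) = 189
since m = R²·130 − 189²:  R² = (35721 + -27401) / 130 = 64
R = √64 = 8  ⇒  r_B = 8 − 3 = 5

rB=5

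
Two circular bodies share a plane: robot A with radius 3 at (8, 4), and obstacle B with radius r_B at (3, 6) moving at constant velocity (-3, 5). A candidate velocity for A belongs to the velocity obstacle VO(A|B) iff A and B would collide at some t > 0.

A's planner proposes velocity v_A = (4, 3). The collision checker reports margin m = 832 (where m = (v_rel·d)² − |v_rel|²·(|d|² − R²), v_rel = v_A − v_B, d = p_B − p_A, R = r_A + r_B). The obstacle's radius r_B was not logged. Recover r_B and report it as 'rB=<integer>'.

m = 832
d = (-5, 2);  v_rel = (7, -2),  |v_rel|² = 53
v_rel×d = (7)·(2) − (-2)·(-5) = 4
since m = R²·53 − 4²:  R² = (16 + 832) / 53 = 16
R = √16 = 4  ⇒  r_B = 4 − 3 = 1

rB=1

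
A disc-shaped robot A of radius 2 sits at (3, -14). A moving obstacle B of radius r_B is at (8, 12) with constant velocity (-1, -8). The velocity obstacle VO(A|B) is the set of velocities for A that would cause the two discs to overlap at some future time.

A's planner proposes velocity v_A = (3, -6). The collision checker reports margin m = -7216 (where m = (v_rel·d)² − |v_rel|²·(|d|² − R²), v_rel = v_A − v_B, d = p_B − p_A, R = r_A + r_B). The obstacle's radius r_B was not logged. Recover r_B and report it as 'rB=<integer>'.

m = -7216
d = (5, 26);  v_rel = (4, 2),  |v_rel|² = 20
v_rel×d = (4)·(26) − (2)·(5) = 94
since m = R²·20 − 94²:  R² = (8836 + -7216) / 20 = 81
R = √81 = 9  ⇒  r_B = 9 − 2 = 7

rB=7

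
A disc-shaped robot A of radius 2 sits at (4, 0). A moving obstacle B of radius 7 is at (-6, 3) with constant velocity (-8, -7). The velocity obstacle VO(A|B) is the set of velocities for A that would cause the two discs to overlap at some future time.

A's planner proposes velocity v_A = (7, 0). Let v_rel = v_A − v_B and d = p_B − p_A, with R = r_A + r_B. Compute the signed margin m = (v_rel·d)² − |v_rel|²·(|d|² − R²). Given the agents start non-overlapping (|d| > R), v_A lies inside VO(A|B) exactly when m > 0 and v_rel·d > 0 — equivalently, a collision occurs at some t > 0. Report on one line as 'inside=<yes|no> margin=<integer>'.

d = (-10, 3),  |d|² = 109;  R = 2+7 = 9,  c = 109−9² = 28
v_rel = (15, 7),  |v_rel|² = 274;  v_rel·d = (15)·(-10) + (7)·(3) = -129
274·t² + 258·t + 28 = 0  ⇒  m = (-129)² − 274·28 = 8969
m = 8969 > 0,  v_rel·d = -129 < 0  ⇒  outside

inside=no margin=8969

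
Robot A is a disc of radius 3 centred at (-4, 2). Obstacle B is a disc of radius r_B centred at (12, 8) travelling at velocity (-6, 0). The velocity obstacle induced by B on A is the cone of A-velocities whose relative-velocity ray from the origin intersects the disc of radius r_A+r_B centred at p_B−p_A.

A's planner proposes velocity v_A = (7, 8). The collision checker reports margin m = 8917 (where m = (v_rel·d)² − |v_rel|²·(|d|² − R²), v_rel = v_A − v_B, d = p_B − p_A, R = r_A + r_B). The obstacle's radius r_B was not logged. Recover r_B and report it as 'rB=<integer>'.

m = 8917
d = (16, 6);  v_rel = (13, 8),  |v_rel|² = 233
v_rel×d = (13)·(6) − (8)·(16) = -50
since m = R²·233 − (-50)²:  R² = (2500 + 8917) / 233 = 49
R = √49 = 7  ⇒  r_B = 7 − 3 = 4

rB=4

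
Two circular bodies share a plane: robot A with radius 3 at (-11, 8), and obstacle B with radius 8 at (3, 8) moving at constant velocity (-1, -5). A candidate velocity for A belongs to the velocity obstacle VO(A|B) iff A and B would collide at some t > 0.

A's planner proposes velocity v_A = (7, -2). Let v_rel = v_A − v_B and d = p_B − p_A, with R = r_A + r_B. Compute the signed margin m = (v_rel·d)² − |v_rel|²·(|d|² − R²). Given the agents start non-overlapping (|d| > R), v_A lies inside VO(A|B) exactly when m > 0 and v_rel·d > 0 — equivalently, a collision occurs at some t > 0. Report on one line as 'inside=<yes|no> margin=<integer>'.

d = (14, 0),  |d|² = 196;  R = 3+8 = 11,  c = 196−11² = 75
v_rel = (8, 3),  |v_rel|² = 73;  v_rel·d = (8)·(14) + (3)·(0) = 112
73·t² − 224·t + 75 = 0  ⇒  m = 112² − 73·75 = 7069
m = 7069 > 0,  v_rel·d = 112 > 0  ⇒  inside

inside=yes margin=7069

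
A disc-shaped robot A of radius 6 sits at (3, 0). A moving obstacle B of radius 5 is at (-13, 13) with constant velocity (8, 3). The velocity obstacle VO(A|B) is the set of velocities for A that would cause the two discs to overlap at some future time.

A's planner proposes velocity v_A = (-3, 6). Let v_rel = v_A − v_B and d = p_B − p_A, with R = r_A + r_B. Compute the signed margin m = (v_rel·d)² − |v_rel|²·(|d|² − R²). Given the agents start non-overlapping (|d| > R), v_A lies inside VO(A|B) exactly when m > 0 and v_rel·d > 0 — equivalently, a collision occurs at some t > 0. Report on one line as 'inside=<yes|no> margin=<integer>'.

d = (-16, 13),  |d|² = 425;  R = 6+5 = 11,  c = 425−11² = 304
v_rel = (-11, 3),  |v_rel|² = 130;  v_rel·d = (-11)·(-16) + (3)·(13) = 215
130·t² − 430·t + 304 = 0  ⇒  m = 215² − 130·304 = 6705
m = 6705 > 0,  v_rel·d = 215 > 0  ⇒  inside

inside=yes margin=6705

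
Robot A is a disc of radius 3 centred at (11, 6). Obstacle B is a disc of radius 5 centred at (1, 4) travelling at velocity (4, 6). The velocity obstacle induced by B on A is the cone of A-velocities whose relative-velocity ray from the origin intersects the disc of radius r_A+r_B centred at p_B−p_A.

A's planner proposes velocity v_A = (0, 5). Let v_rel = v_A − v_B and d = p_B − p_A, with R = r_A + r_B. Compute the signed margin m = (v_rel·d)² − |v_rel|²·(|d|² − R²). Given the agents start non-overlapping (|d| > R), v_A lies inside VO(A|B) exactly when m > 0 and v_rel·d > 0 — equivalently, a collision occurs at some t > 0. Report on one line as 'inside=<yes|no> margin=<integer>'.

d = (-10, -2),  |d|² = 104;  R = 3+5 = 8,  c = 104−8² = 40
v_rel = (-4, -1),  |v_rel|² = 17;  v_rel·d = (-4)·(-10) + (-1)·(-2) = 42
17·t² − 84·t + 40 = 0  ⇒  m = 42² − 17·40 = 1084
m = 1084 > 0,  v_rel·d = 42 > 0  ⇒  inside

inside=yes margin=1084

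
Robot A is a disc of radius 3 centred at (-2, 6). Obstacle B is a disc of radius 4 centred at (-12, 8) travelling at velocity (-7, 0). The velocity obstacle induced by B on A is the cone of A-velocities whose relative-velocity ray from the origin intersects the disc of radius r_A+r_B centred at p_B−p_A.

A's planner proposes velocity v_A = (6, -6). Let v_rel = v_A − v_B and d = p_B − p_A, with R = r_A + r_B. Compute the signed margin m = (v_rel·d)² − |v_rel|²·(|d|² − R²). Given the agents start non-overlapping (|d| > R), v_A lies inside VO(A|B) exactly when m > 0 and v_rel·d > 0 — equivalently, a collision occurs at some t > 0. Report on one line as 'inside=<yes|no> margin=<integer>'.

d = (-10, 2),  |d|² = 104;  R = 3+4 = 7,  c = 104−7² = 55
v_rel = (13, -6),  |v_rel|² = 205;  v_rel·d = (13)·(-10) + (-6)·(2) = -142
205·t² + 284·t + 55 = 0  ⇒  m = (-142)² − 205·55 = 8889
m = 8889 > 0,  v_rel·d = -142 < 0  ⇒  outside

inside=no margin=8889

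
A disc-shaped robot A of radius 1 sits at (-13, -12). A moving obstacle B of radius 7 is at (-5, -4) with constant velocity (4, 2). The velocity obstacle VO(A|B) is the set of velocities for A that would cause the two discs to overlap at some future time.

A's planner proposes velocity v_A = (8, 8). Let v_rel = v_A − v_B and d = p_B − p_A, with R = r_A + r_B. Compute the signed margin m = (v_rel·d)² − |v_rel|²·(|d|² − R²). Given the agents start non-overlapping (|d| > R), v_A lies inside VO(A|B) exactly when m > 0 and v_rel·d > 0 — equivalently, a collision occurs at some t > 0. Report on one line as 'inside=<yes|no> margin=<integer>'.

d = (8, 8),  |d|² = 128;  R = 1+7 = 8,  c = 128−8² = 64
v_rel = (4, 6),  |v_rel|² = 52;  v_rel·d = (4)·(8) + (6)·(8) = 80
52·t² − 160·t + 64 = 0  ⇒  m = 80² − 52·64 = 3072
m = 3072 > 0,  v_rel·d = 80 > 0  ⇒  inside

inside=yes margin=3072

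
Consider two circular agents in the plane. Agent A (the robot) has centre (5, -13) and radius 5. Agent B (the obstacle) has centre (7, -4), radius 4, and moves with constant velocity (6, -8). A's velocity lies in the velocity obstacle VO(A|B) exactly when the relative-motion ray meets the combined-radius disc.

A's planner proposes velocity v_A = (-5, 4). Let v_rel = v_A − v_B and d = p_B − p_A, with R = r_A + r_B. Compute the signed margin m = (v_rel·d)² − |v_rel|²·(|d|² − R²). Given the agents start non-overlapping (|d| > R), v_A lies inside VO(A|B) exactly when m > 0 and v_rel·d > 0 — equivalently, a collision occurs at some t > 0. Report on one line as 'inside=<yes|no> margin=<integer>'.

d = (2, 9),  |d|² = 85;  R = 5+4 = 9,  c = 85−9² = 4
v_rel = (-11, 12),  |v_rel|² = 265;  v_rel·d = (-11)·(2) + (12)·(9) = 86
265·t² − 172·t + 4 = 0  ⇒  m = 86² − 265·4 = 6336
m = 6336 > 0,  v_rel·d = 86 > 0  ⇒  inside

inside=yes margin=6336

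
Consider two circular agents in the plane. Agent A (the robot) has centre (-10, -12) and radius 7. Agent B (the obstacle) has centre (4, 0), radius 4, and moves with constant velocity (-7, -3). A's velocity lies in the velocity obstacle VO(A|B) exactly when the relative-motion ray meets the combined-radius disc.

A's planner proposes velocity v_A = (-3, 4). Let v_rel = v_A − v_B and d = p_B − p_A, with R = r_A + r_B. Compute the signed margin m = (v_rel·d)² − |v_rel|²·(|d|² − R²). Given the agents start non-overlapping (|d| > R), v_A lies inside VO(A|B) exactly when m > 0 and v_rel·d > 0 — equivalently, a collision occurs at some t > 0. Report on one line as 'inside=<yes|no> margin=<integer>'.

d = (14, 12),  |d|² = 340;  R = 7+4 = 11,  c = 340−11² = 219
v_rel = (4, 7),  |v_rel|² = 65;  v_rel·d = (4)·(14) + (7)·(12) = 140
65·t² − 280·t + 219 = 0  ⇒  m = 140² − 65·219 = 5365
m = 5365 > 0,  v_rel·d = 140 > 0  ⇒  inside

inside=yes margin=5365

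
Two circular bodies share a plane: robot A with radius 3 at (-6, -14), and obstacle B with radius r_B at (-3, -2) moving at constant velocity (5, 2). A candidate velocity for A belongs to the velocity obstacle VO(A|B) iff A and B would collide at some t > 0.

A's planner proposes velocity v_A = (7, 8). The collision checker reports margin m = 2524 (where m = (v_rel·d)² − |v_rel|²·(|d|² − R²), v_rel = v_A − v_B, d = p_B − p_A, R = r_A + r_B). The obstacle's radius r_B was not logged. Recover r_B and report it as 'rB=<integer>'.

m = 2524
d = (3, 12);  v_rel = (2, 6),  |v_rel|² = 40
v_rel×d = (2)·(12) − (6)·(3) = 6
since m = R²·40 − 6²:  R² = (36 + 2524) / 40 = 64
R = √64 = 8  ⇒  r_B = 8 − 3 = 5

rB=5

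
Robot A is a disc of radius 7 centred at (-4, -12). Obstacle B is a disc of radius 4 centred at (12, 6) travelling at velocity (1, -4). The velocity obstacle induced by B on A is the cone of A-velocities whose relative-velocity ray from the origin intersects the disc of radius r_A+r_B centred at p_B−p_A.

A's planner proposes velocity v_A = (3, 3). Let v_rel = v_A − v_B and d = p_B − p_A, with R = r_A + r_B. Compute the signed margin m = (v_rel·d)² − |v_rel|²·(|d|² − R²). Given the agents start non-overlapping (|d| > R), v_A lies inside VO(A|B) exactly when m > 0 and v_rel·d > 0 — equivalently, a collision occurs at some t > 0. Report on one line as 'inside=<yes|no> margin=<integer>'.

d = (16, 18),  |d|² = 580;  R = 7+4 = 11,  c = 580−11² = 459
v_rel = (2, 7),  |v_rel|² = 53;  v_rel·d = (2)·(16) + (7)·(18) = 158
53·t² − 316·t + 459 = 0  ⇒  m = 158² − 53·459 = 637
m = 637 > 0,  v_rel·d = 158 > 0  ⇒  inside

inside=yes margin=637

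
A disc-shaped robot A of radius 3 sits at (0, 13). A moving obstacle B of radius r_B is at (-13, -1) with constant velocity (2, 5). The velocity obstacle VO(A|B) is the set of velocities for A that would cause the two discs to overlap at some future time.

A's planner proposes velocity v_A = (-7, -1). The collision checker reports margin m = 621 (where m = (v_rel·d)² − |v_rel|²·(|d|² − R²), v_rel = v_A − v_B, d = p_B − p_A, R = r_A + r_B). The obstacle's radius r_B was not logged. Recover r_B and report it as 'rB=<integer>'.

m = 621
d = (-13, -14);  v_rel = (-9, -6),  |v_rel|² = 117
v_rel×d = (-9)·(-14) − (-6)·(-13) = 48
since m = R²·117 − 48²:  R² = (2304 + 621) / 117 = 25
R = √25 = 5  ⇒  r_B = 5 − 3 = 2

rB=2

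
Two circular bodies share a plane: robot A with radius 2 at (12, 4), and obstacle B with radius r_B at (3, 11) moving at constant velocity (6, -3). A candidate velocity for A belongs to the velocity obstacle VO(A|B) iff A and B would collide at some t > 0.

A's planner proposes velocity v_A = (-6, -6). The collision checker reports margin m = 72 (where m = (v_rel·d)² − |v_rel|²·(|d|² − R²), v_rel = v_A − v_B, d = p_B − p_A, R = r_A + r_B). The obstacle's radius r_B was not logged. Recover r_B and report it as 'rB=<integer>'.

m = 72
d = (-9, 7);  v_rel = (-12, -3),  |v_rel|² = 153
v_rel×d = (-12)·(7) − (-3)·(-9) = -111
since m = R²·153 − (-111)²:  R² = (12321 + 72) / 153 = 81
R = √81 = 9  ⇒  r_B = 9 − 2 = 7

rB=7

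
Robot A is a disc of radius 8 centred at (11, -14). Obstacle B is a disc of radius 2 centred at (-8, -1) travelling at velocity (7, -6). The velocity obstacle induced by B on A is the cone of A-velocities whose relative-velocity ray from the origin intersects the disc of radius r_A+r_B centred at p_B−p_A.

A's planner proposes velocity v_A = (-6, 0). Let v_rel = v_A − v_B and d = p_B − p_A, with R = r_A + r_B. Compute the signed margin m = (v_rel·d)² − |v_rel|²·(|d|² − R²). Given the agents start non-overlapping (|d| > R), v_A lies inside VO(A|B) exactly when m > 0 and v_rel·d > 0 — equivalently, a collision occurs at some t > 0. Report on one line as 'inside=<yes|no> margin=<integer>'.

d = (-19, 13),  |d|² = 530;  R = 8+2 = 10,  c = 530−10² = 430
v_rel = (-13, 6),  |v_rel|² = 205;  v_rel·d = (-13)·(-19) + (6)·(13) = 325
205·t² − 650·t + 430 = 0  ⇒  m = 325² − 205·430 = 17475
m = 17475 > 0,  v_rel·d = 325 > 0  ⇒  inside

inside=yes margin=17475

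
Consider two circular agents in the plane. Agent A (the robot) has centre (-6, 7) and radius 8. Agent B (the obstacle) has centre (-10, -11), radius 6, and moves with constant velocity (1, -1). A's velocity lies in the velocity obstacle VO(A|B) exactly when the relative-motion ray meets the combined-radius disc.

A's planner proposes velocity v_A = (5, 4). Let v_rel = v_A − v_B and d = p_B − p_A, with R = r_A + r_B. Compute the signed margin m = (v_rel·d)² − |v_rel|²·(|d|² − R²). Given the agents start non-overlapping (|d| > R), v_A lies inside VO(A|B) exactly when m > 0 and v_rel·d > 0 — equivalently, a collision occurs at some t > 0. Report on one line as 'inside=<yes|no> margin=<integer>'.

d = (-4, -18),  |d|² = 340;  R = 8+6 = 14,  c = 340−14² = 144
v_rel = (4, 5),  |v_rel|² = 41;  v_rel·d = (4)·(-4) + (5)·(-18) = -106
41·t² + 212·t + 144 = 0  ⇒  m = (-106)² − 41·144 = 5332
m = 5332 > 0,  v_rel·d = -106 < 0  ⇒  outside

inside=no margin=5332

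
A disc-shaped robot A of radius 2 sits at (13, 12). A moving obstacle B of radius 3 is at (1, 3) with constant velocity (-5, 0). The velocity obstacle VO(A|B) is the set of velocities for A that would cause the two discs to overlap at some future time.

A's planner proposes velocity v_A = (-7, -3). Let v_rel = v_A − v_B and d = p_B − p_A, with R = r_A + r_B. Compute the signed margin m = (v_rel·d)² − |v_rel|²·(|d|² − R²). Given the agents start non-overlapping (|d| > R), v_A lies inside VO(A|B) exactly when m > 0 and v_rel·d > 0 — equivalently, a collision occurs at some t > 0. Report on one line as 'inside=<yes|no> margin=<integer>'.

d = (-12, -9),  |d|² = 225;  R = 2+3 = 5,  c = 225−5² = 200
v_rel = (-2, -3),  |v_rel|² = 13;  v_rel·d = (-2)·(-12) + (-3)·(-9) = 51
13·t² − 102·t + 200 = 0  ⇒  m = 51² − 13·200 = 1
m = 1 > 0,  v_rel·d = 51 > 0  ⇒  inside

inside=yes margin=1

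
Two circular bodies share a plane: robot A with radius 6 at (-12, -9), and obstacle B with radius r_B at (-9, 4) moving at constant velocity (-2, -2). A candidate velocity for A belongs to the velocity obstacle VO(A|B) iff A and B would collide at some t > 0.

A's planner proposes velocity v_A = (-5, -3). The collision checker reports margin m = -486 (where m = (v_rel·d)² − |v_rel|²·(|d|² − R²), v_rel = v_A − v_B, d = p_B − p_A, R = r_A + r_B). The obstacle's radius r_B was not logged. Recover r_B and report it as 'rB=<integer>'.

m = -486
d = (3, 13);  v_rel = (-3, -1),  |v_rel|² = 10
v_rel×d = (-3)·(13) − (-1)·(3) = -36
since m = R²·10 − (-36)²:  R² = (1296 + -486) / 10 = 81
R = √81 = 9  ⇒  r_B = 9 − 6 = 3

rB=3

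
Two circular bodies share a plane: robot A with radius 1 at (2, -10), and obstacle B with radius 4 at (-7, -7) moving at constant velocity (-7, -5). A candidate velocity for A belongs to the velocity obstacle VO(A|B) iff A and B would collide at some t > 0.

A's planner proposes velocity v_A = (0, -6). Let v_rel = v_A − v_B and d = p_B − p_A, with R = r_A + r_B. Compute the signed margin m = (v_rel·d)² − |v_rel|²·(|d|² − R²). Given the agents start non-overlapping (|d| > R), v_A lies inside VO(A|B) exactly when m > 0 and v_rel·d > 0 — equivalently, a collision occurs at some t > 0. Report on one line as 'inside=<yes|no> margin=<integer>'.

d = (-9, 3),  |d|² = 90;  R = 1+4 = 5,  c = 90−5² = 65
v_rel = (7, -1),  |v_rel|² = 50;  v_rel·d = (7)·(-9) + (-1)·(3) = -66
50·t² + 132·t + 65 = 0  ⇒  m = (-66)² − 50·65 = 1106
m = 1106 > 0,  v_rel·d = -66 < 0  ⇒  outside

inside=no margin=1106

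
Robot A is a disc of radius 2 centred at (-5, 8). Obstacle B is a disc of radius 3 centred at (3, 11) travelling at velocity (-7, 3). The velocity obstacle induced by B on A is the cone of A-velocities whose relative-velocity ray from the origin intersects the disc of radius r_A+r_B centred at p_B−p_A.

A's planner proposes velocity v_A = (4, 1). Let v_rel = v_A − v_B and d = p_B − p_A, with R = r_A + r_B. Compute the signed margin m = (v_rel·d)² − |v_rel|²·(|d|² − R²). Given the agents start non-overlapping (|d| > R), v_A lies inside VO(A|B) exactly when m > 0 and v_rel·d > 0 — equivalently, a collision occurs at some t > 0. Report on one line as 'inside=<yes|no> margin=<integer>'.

d = (8, 3),  |d|² = 73;  R = 2+3 = 5,  c = 73−5² = 48
v_rel = (11, -2),  |v_rel|² = 125;  v_rel·d = (11)·(8) + (-2)·(3) = 82
125·t² − 164·t + 48 = 0  ⇒  m = 82² − 125·48 = 724
m = 724 > 0,  v_rel·d = 82 > 0  ⇒  inside

inside=yes margin=724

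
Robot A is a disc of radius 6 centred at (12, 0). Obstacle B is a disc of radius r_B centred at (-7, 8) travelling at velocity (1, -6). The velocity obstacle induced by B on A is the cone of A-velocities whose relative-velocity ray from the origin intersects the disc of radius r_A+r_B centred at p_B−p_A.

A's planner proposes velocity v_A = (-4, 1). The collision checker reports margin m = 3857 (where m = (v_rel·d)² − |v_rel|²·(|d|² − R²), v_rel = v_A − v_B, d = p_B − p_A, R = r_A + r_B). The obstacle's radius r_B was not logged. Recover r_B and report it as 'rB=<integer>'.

m = 3857
d = (-19, 8);  v_rel = (-5, 7),  |v_rel|² = 74
v_rel×d = (-5)·(8) − (7)·(-19) = 93
since m = R²·74 − 93²:  R² = (8649 + 3857) / 74 = 169
R = √169 = 13  ⇒  r_B = 13 − 6 = 7

rB=7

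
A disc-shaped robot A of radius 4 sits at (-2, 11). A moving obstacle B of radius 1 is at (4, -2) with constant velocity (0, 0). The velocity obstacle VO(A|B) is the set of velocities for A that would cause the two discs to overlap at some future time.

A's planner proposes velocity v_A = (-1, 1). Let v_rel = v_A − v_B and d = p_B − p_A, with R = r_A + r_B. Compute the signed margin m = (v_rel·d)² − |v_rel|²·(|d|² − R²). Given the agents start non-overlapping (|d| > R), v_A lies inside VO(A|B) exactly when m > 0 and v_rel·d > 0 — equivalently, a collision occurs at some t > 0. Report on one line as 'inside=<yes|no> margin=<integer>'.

d = (6, -13),  |d|² = 205;  R = 4+1 = 5,  c = 205−5² = 180
v_rel = (-1, 1),  |v_rel|² = 2;  v_rel·d = (-1)·(6) + (1)·(-13) = -19
2·t² + 38·t + 180 = 0  ⇒  m = (-19)² − 2·180 = 1
m = 1 > 0,  v_rel·d = -19 < 0  ⇒  outside

inside=no margin=1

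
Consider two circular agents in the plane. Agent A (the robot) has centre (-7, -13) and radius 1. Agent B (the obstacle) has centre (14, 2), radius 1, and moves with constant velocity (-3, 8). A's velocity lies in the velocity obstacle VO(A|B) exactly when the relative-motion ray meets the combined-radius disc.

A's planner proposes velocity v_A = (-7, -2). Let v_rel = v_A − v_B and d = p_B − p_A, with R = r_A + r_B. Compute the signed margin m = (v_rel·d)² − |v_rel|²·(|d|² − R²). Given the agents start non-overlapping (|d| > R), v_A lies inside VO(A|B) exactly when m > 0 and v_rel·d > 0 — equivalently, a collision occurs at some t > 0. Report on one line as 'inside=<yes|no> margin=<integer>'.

d = (21, 15),  |d|² = 666;  R = 1+1 = 2,  c = 666−2² = 662
v_rel = (-4, -10),  |v_rel|² = 116;  v_rel·d = (-4)·(21) + (-10)·(15) = -234
116·t² + 468·t + 662 = 0  ⇒  m = (-234)² − 116·662 = -22036
m = -22036 < 0,  v_rel·d = -234 < 0  ⇒  outside

inside=no margin=-22036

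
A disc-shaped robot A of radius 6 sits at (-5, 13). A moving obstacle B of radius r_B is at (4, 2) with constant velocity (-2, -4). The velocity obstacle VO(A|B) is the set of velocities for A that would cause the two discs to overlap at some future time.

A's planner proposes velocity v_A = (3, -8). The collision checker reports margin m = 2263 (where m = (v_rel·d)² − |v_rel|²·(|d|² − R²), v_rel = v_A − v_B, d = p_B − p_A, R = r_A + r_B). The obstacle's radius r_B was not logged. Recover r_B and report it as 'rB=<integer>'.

m = 2263
d = (9, -11);  v_rel = (5, -4),  |v_rel|² = 41
v_rel×d = (5)·(-11) − (-4)·(9) = -19
since m = R²·41 − (-19)²:  R² = (361 + 2263) / 41 = 64
R = √64 = 8  ⇒  r_B = 8 − 6 = 2

rB=2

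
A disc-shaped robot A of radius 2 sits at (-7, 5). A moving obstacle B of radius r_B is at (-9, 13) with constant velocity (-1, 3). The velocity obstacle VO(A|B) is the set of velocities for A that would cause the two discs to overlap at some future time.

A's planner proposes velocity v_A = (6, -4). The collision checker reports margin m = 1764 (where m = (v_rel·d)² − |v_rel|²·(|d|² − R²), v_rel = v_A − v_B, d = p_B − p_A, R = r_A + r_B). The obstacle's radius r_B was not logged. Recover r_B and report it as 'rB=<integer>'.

m = 1764
d = (-2, 8);  v_rel = (7, -7),  |v_rel|² = 98
v_rel×d = (7)·(8) − (-7)·(-2) = 42
since m = R²·98 − 42²:  R² = (1764 + 1764) / 98 = 36
R = √36 = 6  ⇒  r_B = 6 − 2 = 4

rB=4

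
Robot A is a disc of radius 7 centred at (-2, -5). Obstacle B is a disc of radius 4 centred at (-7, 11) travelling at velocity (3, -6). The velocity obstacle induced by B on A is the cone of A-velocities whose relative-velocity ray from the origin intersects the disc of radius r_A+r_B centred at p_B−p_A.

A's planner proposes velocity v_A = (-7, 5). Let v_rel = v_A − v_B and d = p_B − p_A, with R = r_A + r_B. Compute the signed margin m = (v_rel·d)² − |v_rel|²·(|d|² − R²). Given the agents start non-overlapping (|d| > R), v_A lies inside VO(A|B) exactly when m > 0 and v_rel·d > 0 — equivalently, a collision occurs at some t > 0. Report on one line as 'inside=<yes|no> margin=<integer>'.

d = (-5, 16),  |d|² = 281;  R = 7+4 = 11,  c = 281−11² = 160
v_rel = (-10, 11),  |v_rel|² = 221;  v_rel·d = (-10)·(-5) + (11)·(16) = 226
221·t² − 452·t + 160 = 0  ⇒  m = 226² − 221·160 = 15716
m = 15716 > 0,  v_rel·d = 226 > 0  ⇒  inside

inside=yes margin=15716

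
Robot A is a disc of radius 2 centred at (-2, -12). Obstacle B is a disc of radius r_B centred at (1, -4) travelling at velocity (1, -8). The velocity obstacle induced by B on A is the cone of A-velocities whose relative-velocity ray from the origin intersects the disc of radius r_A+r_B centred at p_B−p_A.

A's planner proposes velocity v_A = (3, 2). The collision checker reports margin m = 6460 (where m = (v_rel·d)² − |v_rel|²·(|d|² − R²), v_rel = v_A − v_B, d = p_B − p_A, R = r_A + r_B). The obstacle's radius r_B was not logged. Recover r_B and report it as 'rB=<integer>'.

m = 6460
d = (3, 8);  v_rel = (2, 10),  |v_rel|² = 104
v_rel×d = (2)·(8) − (10)·(3) = -14
since m = R²·104 − (-14)²:  R² = (196 + 6460) / 104 = 64
R = √64 = 8  ⇒  r_B = 8 − 2 = 6

rB=6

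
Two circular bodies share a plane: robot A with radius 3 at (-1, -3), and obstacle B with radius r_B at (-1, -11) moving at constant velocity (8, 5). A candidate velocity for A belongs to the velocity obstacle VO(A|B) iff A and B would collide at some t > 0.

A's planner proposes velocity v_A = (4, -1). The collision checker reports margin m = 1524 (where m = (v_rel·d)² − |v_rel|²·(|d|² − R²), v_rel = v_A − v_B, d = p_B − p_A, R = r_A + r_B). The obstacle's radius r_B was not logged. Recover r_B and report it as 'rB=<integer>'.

m = 1524
d = (0, -8);  v_rel = (-4, -6),  |v_rel|² = 52
v_rel×d = (-4)·(-8) − (-6)·(0) = 32
since m = R²·52 − 32²:  R² = (1024 + 1524) / 52 = 49
R = √49 = 7  ⇒  r_B = 7 − 3 = 4

rB=4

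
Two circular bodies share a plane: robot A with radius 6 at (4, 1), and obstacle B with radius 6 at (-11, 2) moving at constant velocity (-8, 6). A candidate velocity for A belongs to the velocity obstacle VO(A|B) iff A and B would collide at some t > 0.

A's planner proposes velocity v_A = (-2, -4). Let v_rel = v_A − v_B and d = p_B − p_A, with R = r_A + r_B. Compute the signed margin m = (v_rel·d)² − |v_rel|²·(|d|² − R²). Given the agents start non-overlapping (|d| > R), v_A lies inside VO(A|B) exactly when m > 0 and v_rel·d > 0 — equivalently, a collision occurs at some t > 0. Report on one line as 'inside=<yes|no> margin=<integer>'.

d = (-15, 1),  |d|² = 226;  R = 6+6 = 12,  c = 226−12² = 82
v_rel = (6, -10),  |v_rel|² = 136;  v_rel·d = (6)·(-15) + (-10)·(1) = -100
136·t² + 200·t + 82 = 0  ⇒  m = (-100)² − 136·82 = -1152
m = -1152 < 0,  v_rel·d = -100 < 0  ⇒  outside

inside=no margin=-1152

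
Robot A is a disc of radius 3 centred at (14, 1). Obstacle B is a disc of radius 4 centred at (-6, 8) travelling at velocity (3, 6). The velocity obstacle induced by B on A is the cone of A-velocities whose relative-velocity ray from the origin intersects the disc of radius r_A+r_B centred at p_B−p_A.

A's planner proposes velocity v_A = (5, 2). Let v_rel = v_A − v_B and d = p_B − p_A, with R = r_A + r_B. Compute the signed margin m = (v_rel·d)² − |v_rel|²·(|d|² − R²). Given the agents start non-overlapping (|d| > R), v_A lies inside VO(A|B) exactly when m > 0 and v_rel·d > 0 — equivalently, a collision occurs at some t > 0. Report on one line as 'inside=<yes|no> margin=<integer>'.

d = (-20, 7),  |d|² = 449;  R = 3+4 = 7,  c = 449−7² = 400
v_rel = (2, -4),  |v_rel|² = 20;  v_rel·d = (2)·(-20) + (-4)·(7) = -68
20·t² + 136·t + 400 = 0  ⇒  m = (-68)² − 20·400 = -3376
m = -3376 < 0,  v_rel·d = -68 < 0  ⇒  outside

inside=no margin=-3376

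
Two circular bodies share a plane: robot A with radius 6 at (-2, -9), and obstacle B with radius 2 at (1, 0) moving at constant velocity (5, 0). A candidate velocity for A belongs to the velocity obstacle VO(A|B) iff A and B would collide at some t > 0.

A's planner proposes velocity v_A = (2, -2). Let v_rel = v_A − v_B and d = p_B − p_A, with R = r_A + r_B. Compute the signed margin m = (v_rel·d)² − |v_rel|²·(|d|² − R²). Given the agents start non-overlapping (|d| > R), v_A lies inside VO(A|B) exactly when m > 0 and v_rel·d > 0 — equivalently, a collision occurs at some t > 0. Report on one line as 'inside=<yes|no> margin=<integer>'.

d = (3, 9),  |d|² = 90;  R = 6+2 = 8,  c = 90−8² = 26
v_rel = (-3, -2),  |v_rel|² = 13;  v_rel·d = (-3)·(3) + (-2)·(9) = -27
13·t² + 54·t + 26 = 0  ⇒  m = (-27)² − 13·26 = 391
m = 391 > 0,  v_rel·d = -27 < 0  ⇒  outside

inside=no margin=391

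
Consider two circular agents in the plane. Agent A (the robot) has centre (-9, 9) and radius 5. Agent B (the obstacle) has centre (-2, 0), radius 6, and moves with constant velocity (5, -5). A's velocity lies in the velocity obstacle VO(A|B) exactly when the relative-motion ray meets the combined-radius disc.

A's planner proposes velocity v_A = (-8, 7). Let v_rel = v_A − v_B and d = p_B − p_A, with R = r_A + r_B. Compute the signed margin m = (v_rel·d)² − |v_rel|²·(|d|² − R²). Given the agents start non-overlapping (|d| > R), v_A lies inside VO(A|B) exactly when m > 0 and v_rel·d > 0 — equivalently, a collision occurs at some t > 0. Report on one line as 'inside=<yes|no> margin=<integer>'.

d = (7, -9),  |d|² = 130;  R = 5+6 = 11,  c = 130−11² = 9
v_rel = (-13, 12),  |v_rel|² = 313;  v_rel·d = (-13)·(7) + (12)·(-9) = -199
313·t² + 398·t + 9 = 0  ⇒  m = (-199)² − 313·9 = 36784
m = 36784 > 0,  v_rel·d = -199 < 0  ⇒  outside

inside=no margin=36784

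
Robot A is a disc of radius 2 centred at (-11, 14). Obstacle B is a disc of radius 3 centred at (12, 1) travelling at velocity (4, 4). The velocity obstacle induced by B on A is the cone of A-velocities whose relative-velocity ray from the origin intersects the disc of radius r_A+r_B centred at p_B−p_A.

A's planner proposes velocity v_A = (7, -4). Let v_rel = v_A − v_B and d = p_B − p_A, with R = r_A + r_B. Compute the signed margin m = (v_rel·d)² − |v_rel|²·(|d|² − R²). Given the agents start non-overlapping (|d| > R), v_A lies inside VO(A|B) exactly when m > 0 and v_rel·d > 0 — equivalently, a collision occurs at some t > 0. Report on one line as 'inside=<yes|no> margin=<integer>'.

d = (23, -13),  |d|² = 698;  R = 2+3 = 5,  c = 698−5² = 673
v_rel = (3, -8),  |v_rel|² = 73;  v_rel·d = (3)·(23) + (-8)·(-13) = 173
73·t² − 346·t + 673 = 0  ⇒  m = 173² − 73·673 = -19200
m = -19200 < 0,  v_rel·d = 173 > 0  ⇒  outside

inside=no margin=-19200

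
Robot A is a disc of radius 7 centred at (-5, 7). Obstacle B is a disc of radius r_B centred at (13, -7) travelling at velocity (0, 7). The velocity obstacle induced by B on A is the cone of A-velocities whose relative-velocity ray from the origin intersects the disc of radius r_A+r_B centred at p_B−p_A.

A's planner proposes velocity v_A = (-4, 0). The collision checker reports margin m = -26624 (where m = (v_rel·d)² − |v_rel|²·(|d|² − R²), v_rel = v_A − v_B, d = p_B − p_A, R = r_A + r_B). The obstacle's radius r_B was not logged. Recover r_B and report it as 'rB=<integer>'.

m = -26624
d = (18, -14);  v_rel = (-4, -7),  |v_rel|² = 65
v_rel×d = (-4)·(-14) − (-7)·(18) = 182
since m = R²·65 − 182²:  R² = (33124 + -26624) / 65 = 100
R = √100 = 10  ⇒  r_B = 10 − 7 = 3

rB=3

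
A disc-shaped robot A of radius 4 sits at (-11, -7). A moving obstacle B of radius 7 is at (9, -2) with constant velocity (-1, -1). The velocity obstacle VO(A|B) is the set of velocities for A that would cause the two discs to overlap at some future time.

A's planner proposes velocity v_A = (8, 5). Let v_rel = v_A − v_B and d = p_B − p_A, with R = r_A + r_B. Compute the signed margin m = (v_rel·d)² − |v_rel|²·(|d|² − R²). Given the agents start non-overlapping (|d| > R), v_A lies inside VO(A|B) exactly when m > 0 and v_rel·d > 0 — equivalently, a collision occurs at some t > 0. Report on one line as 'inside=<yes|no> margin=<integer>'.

d = (20, 5),  |d|² = 425;  R = 4+7 = 11,  c = 425−11² = 304
v_rel = (9, 6),  |v_rel|² = 117;  v_rel·d = (9)·(20) + (6)·(5) = 210
117·t² − 420·t + 304 = 0  ⇒  m = 210² − 117·304 = 8532
m = 8532 > 0,  v_rel·d = 210 > 0  ⇒  inside

inside=yes margin=8532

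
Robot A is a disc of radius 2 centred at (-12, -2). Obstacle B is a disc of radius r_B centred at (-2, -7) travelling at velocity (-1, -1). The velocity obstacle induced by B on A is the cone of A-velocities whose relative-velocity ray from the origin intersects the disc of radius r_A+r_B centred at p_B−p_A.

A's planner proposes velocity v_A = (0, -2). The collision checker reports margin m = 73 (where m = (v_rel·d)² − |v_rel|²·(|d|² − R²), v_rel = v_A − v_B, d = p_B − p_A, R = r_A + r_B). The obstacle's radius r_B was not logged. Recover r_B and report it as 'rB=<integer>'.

m = 73
d = (10, -5);  v_rel = (1, -1),  |v_rel|² = 2
v_rel×d = (1)·(-5) − (-1)·(10) = 5
since m = R²·2 − 5²:  R² = (25 + 73) / 2 = 49
R = √49 = 7  ⇒  r_B = 7 − 2 = 5

rB=5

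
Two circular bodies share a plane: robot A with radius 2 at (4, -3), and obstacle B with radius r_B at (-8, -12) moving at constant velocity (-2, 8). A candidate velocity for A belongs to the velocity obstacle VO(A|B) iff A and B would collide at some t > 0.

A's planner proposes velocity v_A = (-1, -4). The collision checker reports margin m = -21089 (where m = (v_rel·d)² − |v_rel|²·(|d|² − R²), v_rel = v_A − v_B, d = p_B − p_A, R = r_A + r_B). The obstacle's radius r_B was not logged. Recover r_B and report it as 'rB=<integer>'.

m = -21089
d = (-12, -9);  v_rel = (1, -12),  |v_rel|² = 145
v_rel×d = (1)·(-9) − (-12)·(-12) = -153
since m = R²·145 − (-153)²:  R² = (23409 + -21089) / 145 = 16
R = √16 = 4  ⇒  r_B = 4 − 2 = 2

rB=2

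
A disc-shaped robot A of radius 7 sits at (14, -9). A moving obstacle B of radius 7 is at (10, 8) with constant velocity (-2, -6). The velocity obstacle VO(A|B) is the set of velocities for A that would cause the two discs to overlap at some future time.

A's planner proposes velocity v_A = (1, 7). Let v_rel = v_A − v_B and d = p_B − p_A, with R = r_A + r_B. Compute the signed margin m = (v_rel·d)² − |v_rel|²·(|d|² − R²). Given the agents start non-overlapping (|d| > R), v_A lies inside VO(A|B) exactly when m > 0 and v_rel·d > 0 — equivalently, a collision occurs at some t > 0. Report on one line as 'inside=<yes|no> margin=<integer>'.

d = (-4, 17),  |d|² = 305;  R = 7+7 = 14,  c = 305−14² = 109
v_rel = (3, 13),  |v_rel|² = 178;  v_rel·d = (3)·(-4) + (13)·(17) = 209
178·t² − 418·t + 109 = 0  ⇒  m = 209² − 178·109 = 24279
m = 24279 > 0,  v_rel·d = 209 > 0  ⇒  inside

inside=yes margin=24279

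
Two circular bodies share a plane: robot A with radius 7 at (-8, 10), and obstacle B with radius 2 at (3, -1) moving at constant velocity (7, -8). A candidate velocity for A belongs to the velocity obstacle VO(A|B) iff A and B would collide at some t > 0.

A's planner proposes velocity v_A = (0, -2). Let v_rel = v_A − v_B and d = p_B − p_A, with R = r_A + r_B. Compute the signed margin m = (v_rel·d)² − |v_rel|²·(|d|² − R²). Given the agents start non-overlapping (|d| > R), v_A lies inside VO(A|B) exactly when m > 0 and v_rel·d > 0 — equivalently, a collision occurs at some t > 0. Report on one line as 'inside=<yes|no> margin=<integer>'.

d = (11, -11),  |d|² = 242;  R = 7+2 = 9,  c = 242−9² = 161
v_rel = (-7, 6),  |v_rel|² = 85;  v_rel·d = (-7)·(11) + (6)·(-11) = -143
85·t² + 286·t + 161 = 0  ⇒  m = (-143)² − 85·161 = 6764
m = 6764 > 0,  v_rel·d = -143 < 0  ⇒  outside

inside=no margin=6764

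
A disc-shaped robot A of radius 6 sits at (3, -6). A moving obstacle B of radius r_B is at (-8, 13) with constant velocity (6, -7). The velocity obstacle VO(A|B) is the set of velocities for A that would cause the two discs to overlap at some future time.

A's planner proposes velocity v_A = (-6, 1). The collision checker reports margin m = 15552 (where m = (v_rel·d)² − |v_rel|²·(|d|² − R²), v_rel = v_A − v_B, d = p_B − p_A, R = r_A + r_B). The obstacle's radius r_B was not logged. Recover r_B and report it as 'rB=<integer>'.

m = 15552
d = (-11, 19);  v_rel = (-12, 8),  |v_rel|² = 208
v_rel×d = (-12)·(19) − (8)·(-11) = -140
since m = R²·208 − (-140)²:  R² = (19600 + 15552) / 208 = 169
R = √169 = 13  ⇒  r_B = 13 − 6 = 7

rB=7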